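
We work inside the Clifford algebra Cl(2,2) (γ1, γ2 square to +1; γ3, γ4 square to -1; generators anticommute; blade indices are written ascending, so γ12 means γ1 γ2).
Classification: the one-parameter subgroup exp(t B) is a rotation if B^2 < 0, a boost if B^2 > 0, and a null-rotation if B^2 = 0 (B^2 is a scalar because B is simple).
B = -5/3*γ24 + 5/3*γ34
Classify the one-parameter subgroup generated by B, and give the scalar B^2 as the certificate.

B^2 term by term: the squares give (-5/3)^2*(γ24)^2 + (5/3)^2*(γ34)^2 = 25/9*(+1) + 25/9*(-1) = 0 (each basis 2-blade squares to minus the product of its generators' squares); cross terms between blades sharing an index anticommute and cancel. So B^2 = 0.
Answer: null-rotation, certificate B^2 = 0. Why this suffices: the scalar 0 survives any versor conjugation, so its sign alone determines the class however B is presented.


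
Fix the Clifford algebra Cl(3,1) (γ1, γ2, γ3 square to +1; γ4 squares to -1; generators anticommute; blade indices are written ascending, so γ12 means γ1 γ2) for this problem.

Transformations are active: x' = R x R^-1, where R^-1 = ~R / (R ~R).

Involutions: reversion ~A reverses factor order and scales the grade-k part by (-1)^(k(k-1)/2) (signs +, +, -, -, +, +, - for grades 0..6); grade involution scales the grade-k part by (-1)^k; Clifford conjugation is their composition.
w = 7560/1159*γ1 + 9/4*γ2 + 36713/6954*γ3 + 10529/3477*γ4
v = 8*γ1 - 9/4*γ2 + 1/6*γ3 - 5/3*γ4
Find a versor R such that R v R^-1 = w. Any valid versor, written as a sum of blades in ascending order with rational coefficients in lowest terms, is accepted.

The midline construction: v and w both square to 1061/16, so reflecting in their sum 16832/1159*γ1 + 6312/1159*γ3 + 1578/1159*γ4 exchanges them.
Answer: 16832/1159*γ1 + 6312/1159*γ3 + 1578/1159*γ4


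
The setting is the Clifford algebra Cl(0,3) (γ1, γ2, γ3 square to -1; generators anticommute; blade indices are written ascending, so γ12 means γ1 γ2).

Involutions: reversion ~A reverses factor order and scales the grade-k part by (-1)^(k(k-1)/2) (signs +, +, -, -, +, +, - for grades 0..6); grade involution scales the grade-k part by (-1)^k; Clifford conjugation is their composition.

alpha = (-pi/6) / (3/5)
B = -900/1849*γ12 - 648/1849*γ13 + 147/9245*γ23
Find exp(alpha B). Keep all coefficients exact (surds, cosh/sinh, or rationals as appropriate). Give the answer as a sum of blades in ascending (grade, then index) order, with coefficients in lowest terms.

B^2 term by term: the squares give (-900/1849)^2*(γ12)^2 + (-648/1849)^2*(γ13)^2 + (147/9245)^2*(γ23)^2 = 810000/3418801*(-1) + 419904/3418801*(-1) + 21609/85470025*(-1) = -9/25 (each basis 2-blade squares to minus the product of its generators' squares); cross terms between blades sharing an index anticommute and cancel. So B^2 = -9/25.
B^2 = -9/25 — since the square is negative, the closed form is circular: l = 3/5, alpha*l = -pi/6, so exp(alpha B) = cos(-pi/6) + (sin(-pi/6)/(3/5))*B = sqrt(3)/2 + (-5/6)*B.
Answer: sqrt(3)/2 + 750/1849*γ12 + 540/1849*γ13 - 49/3698*γ23


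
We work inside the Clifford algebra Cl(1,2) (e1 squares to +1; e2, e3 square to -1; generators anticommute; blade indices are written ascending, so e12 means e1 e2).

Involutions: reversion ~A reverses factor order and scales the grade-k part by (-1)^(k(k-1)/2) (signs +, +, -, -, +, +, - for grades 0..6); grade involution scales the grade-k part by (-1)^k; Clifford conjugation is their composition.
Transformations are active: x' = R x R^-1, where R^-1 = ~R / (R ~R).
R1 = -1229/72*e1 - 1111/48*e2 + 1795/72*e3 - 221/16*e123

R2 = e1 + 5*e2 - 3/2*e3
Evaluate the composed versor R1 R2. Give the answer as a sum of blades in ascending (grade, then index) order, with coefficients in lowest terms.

Distribute over the terms of R2 (each basis-blade product reordered to ascending indices, repeated generators contracted through their squares):
R1 (e1) = -1229/72 + 1111/48*e12 - 1795/72*e13 - 221/16*e23
R1 (5*e2) = 5555/48 - 6145/72*e12 - 1105/16*e13 - 8975/72*e23
R1 (-3/2*e3) = 1795/48 - 663/32*e12 + 1229/48*e13 + 1111/32*e23
Summing the partial products and collecting blades:
Answer: 2449/18 - 23881/288*e12 - 1231/18*e13 - 29879/288*e23


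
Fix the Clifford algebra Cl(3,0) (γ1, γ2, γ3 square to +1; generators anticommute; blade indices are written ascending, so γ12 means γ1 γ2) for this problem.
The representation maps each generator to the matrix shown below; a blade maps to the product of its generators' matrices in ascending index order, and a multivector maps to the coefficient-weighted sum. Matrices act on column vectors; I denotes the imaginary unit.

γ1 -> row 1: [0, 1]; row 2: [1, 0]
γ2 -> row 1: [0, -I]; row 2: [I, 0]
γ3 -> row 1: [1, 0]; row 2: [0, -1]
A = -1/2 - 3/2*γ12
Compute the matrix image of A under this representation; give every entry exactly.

Bivector images (products of the table entries): rho(γ12) = rho(γ1)rho(γ2) = row 1: [I, 0]; row 2: [0, -I].
M = (-1/2)*1 + (-3/2)*rho(γ12), summed entrywise (1 is the identity matrix):
Answer: row 1: [-1/2 - 3*I/2, 0]; row 2: [0, -1/2 + 3*I/2]


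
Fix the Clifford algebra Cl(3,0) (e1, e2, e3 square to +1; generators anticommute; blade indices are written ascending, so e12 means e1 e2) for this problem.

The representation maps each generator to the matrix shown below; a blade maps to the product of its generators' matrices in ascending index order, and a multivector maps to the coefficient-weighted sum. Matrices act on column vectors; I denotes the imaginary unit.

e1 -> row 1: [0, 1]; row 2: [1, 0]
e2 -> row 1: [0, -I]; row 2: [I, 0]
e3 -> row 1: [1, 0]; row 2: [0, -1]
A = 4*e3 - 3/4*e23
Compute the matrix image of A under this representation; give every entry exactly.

Bivector images (products of the table entries): rho(e23) = rho(e2)rho(e3) = row 1: [0, I]; row 2: [I, 0].
M = (4)*rho(e3) + (-3/4)*rho(e23), summed entrywise:
Answer: row 1: [4, -3*I/4]; row 2: [-3*I/4, -4]


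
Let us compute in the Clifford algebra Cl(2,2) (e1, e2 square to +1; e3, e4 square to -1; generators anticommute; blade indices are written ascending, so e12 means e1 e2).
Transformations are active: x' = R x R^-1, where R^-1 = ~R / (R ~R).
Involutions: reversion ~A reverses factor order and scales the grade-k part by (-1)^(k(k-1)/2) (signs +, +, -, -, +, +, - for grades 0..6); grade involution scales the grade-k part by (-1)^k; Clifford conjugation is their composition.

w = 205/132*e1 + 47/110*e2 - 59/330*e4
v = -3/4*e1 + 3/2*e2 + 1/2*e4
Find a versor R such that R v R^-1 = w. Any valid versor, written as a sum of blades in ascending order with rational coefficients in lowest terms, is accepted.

Take R = v + w = 53/66*e1 + 106/55*e2 + 53/165*e4. Because q(v) = q(w) = 41/16, conjugation by R sends v exactly to w.
Answer: 53/66*e1 + 106/55*e2 + 53/165*e4


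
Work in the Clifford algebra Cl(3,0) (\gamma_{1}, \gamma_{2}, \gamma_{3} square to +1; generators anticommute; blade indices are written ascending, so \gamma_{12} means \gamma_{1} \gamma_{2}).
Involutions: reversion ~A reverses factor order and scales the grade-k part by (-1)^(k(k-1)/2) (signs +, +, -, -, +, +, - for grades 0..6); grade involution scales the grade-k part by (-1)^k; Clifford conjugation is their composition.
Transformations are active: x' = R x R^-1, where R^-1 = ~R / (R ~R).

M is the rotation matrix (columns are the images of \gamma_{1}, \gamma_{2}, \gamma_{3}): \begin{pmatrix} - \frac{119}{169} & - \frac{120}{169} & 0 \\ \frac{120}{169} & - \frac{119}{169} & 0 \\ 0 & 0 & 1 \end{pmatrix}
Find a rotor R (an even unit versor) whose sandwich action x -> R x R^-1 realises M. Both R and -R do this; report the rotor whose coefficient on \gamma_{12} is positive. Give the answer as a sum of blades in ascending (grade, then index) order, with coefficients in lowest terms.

Method: write R = a + b12*\gamma_{12} + b13*\gamma_{13} + b23*\gamma_{23} with a^2 + b12^2 + b13^2 + b23^2 = 1 (so R^-1 = ~R). Expanding the columns R e_j ~R gives tr M = 4a^2 - 1 and, from the antisymmetric part, M21 - M12 = -4a*b12, M13 - M31 = 4a*b13, M32 - M23 = -4a*b23.
Here tr M = -\frac{69}{169}, so a^2 = (1 + tr M)/4 = \frac{25}{169} and a = ±\frac{5}{13}. Taking a = \frac{5}{13}: M21 - M12 = \frac{240}{169}, M13 - M31 = 0, M32 - M23 = 0, giving b12 = -\frac{12}{13}, b13 = 0, b23 = 0, i.e. R = \frac{5}{13} - \frac{12}{13} \gamma_{12}.
Its \gamma_{12} coefficient is negative, so report the other preimage -R.
Answer: -\frac{5}{13} + \frac{12}{13} \gamma_{12}. Key observation: the double cover Spin(3) -> SO(3) sends R and -R to the same matrix (trace -\frac{69}{169} here), so the stated sign of the \gamma_{12} coefficient is what selects one sheet.


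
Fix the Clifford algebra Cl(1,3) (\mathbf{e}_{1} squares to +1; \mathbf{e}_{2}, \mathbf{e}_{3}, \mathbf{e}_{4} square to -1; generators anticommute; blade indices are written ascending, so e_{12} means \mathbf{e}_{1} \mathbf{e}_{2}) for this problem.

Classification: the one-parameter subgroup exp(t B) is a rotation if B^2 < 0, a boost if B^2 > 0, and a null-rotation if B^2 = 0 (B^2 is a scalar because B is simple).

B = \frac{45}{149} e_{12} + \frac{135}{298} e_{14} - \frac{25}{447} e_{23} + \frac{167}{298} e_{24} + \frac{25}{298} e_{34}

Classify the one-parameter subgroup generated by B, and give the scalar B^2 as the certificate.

B^2 term by term: the squares give (\frac{45}{149})^2*(e_{12})^2 + (\frac{135}{298})^2*(e_{14})^2 + (-\frac{25}{447})^2*(e_{23})^2 + (\frac{167}{298})^2*(e_{24})^2 + (\frac{25}{298})^2*(e_{34})^2 = \frac{2025}{22201}*(+1) + \frac{18225}{88804}*(+1) + \frac{625}{199809}*(-1) + \frac{27889}{88804}*(-1) + \frac{625}{88804}*(-1) = -\frac{1}{36} (each basis 2-blade squares to minus the product of its generators' squares); cross terms between blades sharing an index anticommute and cancel; the commuting (index-disjoint) pairs give grade-4 terms 2*c*c'*(blade product), which cancel blade by blade — e_{1234}: \frac{1125}{22201} - \frac{1125}{22201} = 0 — confirming B is simple. So B^2 = -\frac{1}{36}.
Answer: rotation, certificate B^2 = -\frac{1}{36}. Certificate logic: -\frac{1}{36} is a conjugation-invariant scalar, so its sign fixes rotation versus boost versus null-rotation outright.


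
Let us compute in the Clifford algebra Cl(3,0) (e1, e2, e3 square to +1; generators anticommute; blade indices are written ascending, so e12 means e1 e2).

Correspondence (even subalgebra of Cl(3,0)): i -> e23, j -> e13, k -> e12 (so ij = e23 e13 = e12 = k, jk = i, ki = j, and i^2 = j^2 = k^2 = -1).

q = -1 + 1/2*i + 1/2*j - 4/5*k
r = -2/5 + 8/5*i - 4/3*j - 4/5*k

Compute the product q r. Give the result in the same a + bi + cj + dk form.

In blades: q = -1 - 4/5*e12 + 1/2*e13 + 1/2*e23, r = -2/5 - 4/5*e12 - 4/3*e13 + 8/5*e23.
Distribute q over r term by term (generator squares from the signature, products reordered to ascending indices): (-1)*r = 2/5 + 4/5*e12 + 4/3*e13 - 8/5*e23; (-4/5*e12)*r = -16/25 + 8/25*e12 - 32/25*e13 - 16/15*e23; (1/2*e13)*r = 2/3 - 4/5*e12 - 1/5*e13 - 2/5*e23; (1/2*e23)*r = -4/5 - 2/3*e12 + 2/5*e13 - 1/5*e23.
Sum: -28/75 - 26/75*e12 + 19/75*e13 - 49/15*e23; translating back through the correspondence:
Answer: -28/75 - 49/15*i + 19/75*j - 26/75*k


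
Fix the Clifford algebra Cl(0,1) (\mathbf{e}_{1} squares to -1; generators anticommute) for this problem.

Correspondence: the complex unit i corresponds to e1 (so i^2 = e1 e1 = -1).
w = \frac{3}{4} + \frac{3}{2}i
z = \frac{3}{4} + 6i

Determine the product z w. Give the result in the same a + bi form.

In blades: z = \frac{3}{4} + 6 e_{1}, w = \frac{3}{4} + \frac{3}{2} e_{1}.
Distribute z over w term by term (generator squares from the signature, products reordered to ascending indices): (\frac{3}{4})*w = \frac{9}{16} + \frac{9}{8} e_{1}; (6 e_{1})*w = -9 + \frac{9}{2} e_{1}.
Sum: -\frac{135}{16} + \frac{45}{8} e_{1}; translating back through the correspondence:
Answer: -\frac{135}{16} + \frac{45}{8}i


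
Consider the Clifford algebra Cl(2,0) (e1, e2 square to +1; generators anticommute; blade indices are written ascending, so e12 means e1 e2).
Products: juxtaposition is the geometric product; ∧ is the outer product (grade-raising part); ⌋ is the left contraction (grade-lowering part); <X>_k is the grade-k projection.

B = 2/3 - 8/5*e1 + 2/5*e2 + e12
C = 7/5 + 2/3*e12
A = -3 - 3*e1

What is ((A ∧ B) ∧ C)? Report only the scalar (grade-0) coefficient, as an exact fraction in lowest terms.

step 1: -2 + 14/5*e1 - 6/5*e2 - 21/5*e12
step 2: -14/5 + 98/25*e1 - 42/25*e2 - 541/75*e12
Answer: -14/5


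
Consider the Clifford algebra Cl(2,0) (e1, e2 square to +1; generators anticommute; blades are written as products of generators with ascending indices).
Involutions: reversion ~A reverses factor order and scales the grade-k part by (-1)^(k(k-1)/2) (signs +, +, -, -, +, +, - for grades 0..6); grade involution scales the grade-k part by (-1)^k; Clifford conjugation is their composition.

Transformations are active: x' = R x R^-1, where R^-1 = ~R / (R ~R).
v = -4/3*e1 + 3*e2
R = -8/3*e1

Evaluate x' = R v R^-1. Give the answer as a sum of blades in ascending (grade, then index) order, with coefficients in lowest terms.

~R = -8/3*e1, and R ~R = 64/9, so R^-1 = ~R / (64/9).
R v = 32/9 - 8*e1 e2
Answer: -4/3*e1 - 3*e2


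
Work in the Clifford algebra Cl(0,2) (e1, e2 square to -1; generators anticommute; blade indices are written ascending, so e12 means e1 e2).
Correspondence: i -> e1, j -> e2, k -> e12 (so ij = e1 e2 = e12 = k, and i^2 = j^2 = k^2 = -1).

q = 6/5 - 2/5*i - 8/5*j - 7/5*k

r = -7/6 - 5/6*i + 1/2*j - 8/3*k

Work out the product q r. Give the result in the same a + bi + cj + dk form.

In blades: q = 6/5 - 2/5*e1 - 8/5*e2 - 7/5*e12, r = -7/6 - 5/6*e1 + 1/2*e2 - 8/3*e12.
Distribute q over r term by term (generator squares from the signature, products reordered to ascending indices): (6/5)*r = -7/5 - e1 + 3/5*e2 - 16/5*e12; (-2/5*e1)*r = -1/3 + 7/15*e1 - 16/15*e2 - 1/5*e12; (-8/5*e2)*r = 4/5 + 64/15*e1 + 28/15*e2 - 4/3*e12; (-7/5*e12)*r = -56/15 + 7/10*e1 + 7/6*e2 + 49/30*e12.
Sum: -14/3 + 133/30*e1 + 77/30*e2 - 31/10*e12; translating back through the correspondence:
Answer: -14/3 + 133/30*i + 77/30*j - 31/10*k


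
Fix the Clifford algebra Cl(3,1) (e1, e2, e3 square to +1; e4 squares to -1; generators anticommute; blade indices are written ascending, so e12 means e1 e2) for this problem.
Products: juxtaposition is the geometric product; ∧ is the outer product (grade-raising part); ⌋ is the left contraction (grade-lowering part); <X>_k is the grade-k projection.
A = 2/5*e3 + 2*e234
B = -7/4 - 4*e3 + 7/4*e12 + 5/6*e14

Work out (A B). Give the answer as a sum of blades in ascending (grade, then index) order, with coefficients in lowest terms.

step 1: -8/5 - 7/10*e3 + 8*e24 + 71/30*e123 - 23/6*e134 - 7/2*e234
Answer: -8/5 - 7/10*e3 + 8*e24 + 71/30*e123 - 23/6*e134 - 7/2*e234


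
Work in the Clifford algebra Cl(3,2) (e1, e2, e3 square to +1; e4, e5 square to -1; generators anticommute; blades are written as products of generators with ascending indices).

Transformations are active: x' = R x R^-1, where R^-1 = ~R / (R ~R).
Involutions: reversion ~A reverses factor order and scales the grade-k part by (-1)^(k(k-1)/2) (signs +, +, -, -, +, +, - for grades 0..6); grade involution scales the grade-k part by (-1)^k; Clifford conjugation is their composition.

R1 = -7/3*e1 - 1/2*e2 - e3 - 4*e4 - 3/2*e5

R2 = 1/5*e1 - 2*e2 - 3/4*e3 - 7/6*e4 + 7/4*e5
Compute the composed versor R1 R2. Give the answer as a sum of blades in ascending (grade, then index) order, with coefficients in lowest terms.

Distribute over the terms of R1 (each basis-blade product reordered to ascending indices, repeated generators contracted through their squares):
(-7/3*e1) R2 = -7/15 + 14/3*e1 e2 + 7/4*e1 e3 + 49/18*e1 e4 - 49/12*e1 e5
(-1/2*e2) R2 = 1 + 1/10*e1 e2 + 3/8*e2 e3 + 7/12*e2 e4 - 7/8*e2 e5
(-e3) R2 = 3/4 + 1/5*e1 e3 - 2*e2 e3 + 7/6*e3 e4 - 7/4*e3 e5
(-4*e4) R2 = -14/3 + 4/5*e1 e4 - 8*e2 e4 - 3*e3 e4 - 7*e4 e5
(-3/2*e5) R2 = 21/8 + 3/10*e1 e5 - 3*e2 e5 - 9/8*e3 e5 - 7/4*e4 e5
Summing the partial products and collecting blades:
Answer: -91/120 + 143/30*e1 e2 + 39/20*e1 e3 + 317/90*e1 e4 - 227/60*e1 e5 - 13/8*e2 e3 - 89/12*e2 e4 - 31/8*e2 e5 - 11/6*e3 e4 - 23/8*e3 e5 - 35/4*e4 e5


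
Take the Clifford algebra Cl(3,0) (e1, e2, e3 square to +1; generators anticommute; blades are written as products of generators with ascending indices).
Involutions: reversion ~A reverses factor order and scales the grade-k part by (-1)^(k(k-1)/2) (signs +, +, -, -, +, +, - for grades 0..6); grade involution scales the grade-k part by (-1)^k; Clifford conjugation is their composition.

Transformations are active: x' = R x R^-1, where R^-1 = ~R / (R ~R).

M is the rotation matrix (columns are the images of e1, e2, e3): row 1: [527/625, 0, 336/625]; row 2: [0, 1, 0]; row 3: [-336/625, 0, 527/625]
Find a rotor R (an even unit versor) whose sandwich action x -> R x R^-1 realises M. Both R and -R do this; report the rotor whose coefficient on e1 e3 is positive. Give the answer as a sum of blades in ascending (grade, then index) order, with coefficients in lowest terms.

Method: write R = a + b12*e1 e2 + b13*e1 e3 + b23*e2 e3 with a^2 + b12^2 + b13^2 + b23^2 = 1 (so R^-1 = ~R). Expanding the columns R e_j ~R gives tr M = 4a^2 - 1 and, from the antisymmetric part, M21 - M12 = -4a*b12, M13 - M31 = 4a*b13, M32 - M23 = -4a*b23.
Here tr M = 1679/625, so a^2 = (1 + tr M)/4 = 576/625 and a = ±24/25. Taking a = 24/25: M21 - M12 = 0, M13 - M31 = 672/625, M32 - M23 = 0, giving b12 = 0, b13 = 7/25, b23 = 0, i.e. R = 24/25 + 7/25*e1 e3.
Its e1 e3 coefficient is already positive.
Answer: 24/25 + 7/25*e1 e3. Note: both R and -R realise this M (trace 1679/625); the covering map identifies them, and the e1 e3-coefficient sign is the tie-breaker.


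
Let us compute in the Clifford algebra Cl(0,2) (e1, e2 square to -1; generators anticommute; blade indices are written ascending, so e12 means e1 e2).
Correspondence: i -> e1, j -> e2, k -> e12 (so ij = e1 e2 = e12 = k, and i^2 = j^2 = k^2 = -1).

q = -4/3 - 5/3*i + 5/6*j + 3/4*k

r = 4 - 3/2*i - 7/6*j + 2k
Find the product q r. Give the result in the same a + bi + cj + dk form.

In blades: q = -4/3 - 5/3*e1 + 5/6*e2 + 3/4*e12, r = 4 - 3/2*e1 - 7/6*e2 + 2*e12.
Distribute q over r term by term (generator squares from the signature, products reordered to ascending indices): (-4/3)*r = -16/3 + 2*e1 + 14/9*e2 - 8/3*e12; (-5/3*e1)*r = -5/2 - 20/3*e1 + 10/3*e2 + 35/18*e12; (5/6*e2)*r = 35/36 + 5/3*e1 + 10/3*e2 + 5/4*e12; (3/4*e12)*r = -3/2 + 7/8*e1 - 9/8*e2 + 3*e12.
Sum: -301/36 - 17/8*e1 + 511/72*e2 + 127/36*e12; translating back through the correspondence:
Answer: -301/36 - 17/8*i + 511/72*j + 127/36*k


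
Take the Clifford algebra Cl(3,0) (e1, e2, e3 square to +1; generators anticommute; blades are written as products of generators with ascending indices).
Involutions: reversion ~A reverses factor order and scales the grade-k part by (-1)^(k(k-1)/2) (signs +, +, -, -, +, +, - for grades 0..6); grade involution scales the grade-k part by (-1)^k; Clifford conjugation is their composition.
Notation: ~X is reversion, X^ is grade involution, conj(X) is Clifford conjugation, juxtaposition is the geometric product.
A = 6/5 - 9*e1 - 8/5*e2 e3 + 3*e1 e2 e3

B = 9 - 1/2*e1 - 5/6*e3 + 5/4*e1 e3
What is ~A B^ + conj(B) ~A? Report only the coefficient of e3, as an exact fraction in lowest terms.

first term: 63/10 - 402/5*e1 - 29/12*e2 - 41/4*e3 - 1/2*e1 e2 - 6*e1 e3 + 129/10*e2 e3 - 131/5*e1 e2 e3
second term: 63/10 - 402/5*e1 + 29/12*e2 - 41/4*e3 - 1/2*e1 e2 + 6*e1 e3 + 129/10*e2 e3 - 131/5*e1 e2 e3
Answer: -41/2


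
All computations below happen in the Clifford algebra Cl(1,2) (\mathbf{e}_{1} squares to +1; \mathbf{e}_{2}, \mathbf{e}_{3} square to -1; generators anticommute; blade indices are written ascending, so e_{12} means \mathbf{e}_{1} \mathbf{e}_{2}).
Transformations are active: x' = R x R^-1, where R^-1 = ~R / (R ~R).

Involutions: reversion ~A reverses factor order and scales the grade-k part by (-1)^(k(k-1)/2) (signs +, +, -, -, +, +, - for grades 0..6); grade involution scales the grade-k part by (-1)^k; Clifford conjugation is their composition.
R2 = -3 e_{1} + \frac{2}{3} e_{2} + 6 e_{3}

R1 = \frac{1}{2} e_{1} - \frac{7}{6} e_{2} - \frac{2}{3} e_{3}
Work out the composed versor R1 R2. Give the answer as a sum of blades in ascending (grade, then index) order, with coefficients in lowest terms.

Distribute over the terms of R1 (each basis-blade product reordered to ascending indices, repeated generators contracted through their squares):
(\frac{1}{2} e_{1}) R2 = -\frac{3}{2} + \frac{1}{3} e_{12} + 3 e_{13}
(-\frac{7}{6} e_{2}) R2 = \frac{7}{9} - \frac{7}{2} e_{12} - 7 e_{23}
(-\frac{2}{3} e_{3}) R2 = 4 - 2 e_{13} + \frac{4}{9} e_{23}
Summing the partial products and collecting blades:
Answer: \frac{59}{18} - \frac{19}{6} e_{12} + e_{13} - \frac{59}{9} e_{23}


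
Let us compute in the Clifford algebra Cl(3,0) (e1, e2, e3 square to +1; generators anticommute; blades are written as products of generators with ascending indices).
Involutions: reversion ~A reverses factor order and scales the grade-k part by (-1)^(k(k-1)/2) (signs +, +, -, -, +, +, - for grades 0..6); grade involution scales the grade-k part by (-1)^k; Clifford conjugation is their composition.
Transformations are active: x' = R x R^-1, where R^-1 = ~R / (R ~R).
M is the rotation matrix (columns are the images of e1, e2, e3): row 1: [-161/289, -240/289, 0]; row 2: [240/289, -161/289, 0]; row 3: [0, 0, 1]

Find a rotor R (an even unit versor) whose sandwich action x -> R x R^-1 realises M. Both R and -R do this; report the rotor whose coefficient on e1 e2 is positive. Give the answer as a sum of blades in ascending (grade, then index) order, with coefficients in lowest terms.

Method: write R = a + b12*e1 e2 + b13*e1 e3 + b23*e2 e3 with a^2 + b12^2 + b13^2 + b23^2 = 1 (so R^-1 = ~R). Expanding the columns R e_j ~R gives tr M = 4a^2 - 1 and, from the antisymmetric part, M21 - M12 = -4a*b12, M13 - M31 = 4a*b13, M32 - M23 = -4a*b23.
Here tr M = -33/289, so a^2 = (1 + tr M)/4 = 64/289 and a = ±8/17. Taking a = 8/17: M21 - M12 = 480/289, M13 - M31 = 0, M32 - M23 = 0, giving b12 = -15/17, b13 = 0, b23 = 0, i.e. R = 8/17 - 15/17*e1 e2.
Its e1 e2 coefficient is negative, so report the other preimage -R.
Answer: -8/17 + 15/17*e1 e2. Uniqueness: Spin(3) -> SO(3) maps R and -R to the same rotation of trace -33/289; fixing the sign of the e1 e2 coefficient removes the ambiguity.


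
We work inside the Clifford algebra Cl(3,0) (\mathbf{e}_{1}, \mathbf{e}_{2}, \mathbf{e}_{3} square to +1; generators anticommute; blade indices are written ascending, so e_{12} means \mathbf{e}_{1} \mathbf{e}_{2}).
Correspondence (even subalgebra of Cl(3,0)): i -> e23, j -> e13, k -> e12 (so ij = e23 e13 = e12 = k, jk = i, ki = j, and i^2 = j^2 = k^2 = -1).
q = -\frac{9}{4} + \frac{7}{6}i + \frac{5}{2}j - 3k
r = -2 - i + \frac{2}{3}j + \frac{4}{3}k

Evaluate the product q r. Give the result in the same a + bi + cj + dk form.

In blades: q = -\frac{9}{4} - 3 e_{12} + \frac{5}{2} e_{13} + \frac{7}{6} e_{23}, r = -2 + \frac{4}{3} e_{12} + \frac{2}{3} e_{13} - e_{23}.
Distribute q over r term by term (generator squares from the signature, products reordered to ascending indices): (-\frac{9}{4})*r = \frac{9}{2} - 3 e_{12} - \frac{3}{2} e_{13} + \frac{9}{4} e_{23}; (-3 e_{12})*r = 4 + 6 e_{12} + 3 e_{13} + 2 e_{23}; (\frac{5}{2} e_{13})*r = -\frac{5}{3} + \frac{5}{2} e_{12} - 5 e_{13} + \frac{10}{3} e_{23}; (\frac{7}{6} e_{23})*r = \frac{7}{6} + \frac{7}{9} e_{12} - \frac{14}{9} e_{13} - \frac{7}{3} e_{23}.
Sum: 8 + \frac{113}{18} e_{12} - \frac{91}{18} e_{13} + \frac{21}{4} e_{23}; translating back through the correspondence:
Answer: 8 + \frac{21}{4}i - \frac{91}{18}j + \frac{113}{18}k


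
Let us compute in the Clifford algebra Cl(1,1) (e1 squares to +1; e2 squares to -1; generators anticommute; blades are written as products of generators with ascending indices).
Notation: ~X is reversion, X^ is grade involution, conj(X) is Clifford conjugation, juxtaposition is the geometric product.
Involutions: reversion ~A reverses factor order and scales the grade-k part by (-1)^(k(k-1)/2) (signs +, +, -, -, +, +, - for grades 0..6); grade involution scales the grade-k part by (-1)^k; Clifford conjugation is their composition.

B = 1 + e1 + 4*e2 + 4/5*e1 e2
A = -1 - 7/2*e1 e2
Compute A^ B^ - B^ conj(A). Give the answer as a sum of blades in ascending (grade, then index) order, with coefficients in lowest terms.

first term: -19/5 - 13*e1 + 1/2*e2 - 43/10*e1 e2
second term: 9/5 - 13*e1 + 1/2*e2 + 27/10*e1 e2
Answer: -28/5 - 7*e1 e2


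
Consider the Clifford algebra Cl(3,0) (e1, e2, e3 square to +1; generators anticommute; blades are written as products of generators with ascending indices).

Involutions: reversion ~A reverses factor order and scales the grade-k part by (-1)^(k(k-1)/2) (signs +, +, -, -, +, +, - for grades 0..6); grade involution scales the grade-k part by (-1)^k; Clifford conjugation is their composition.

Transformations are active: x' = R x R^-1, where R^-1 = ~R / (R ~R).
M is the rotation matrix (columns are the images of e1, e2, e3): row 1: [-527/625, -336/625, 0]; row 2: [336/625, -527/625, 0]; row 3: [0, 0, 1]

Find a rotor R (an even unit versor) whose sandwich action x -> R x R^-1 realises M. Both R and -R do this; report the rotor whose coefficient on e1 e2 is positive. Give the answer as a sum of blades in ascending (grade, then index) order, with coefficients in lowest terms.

Method: write R = a + b12*e1 e2 + b13*e1 e3 + b23*e2 e3 with a^2 + b12^2 + b13^2 + b23^2 = 1 (so R^-1 = ~R). Expanding the columns R e_j ~R gives tr M = 4a^2 - 1 and, from the antisymmetric part, M21 - M12 = -4a*b12, M13 - M31 = 4a*b13, M32 - M23 = -4a*b23.
Here tr M = -429/625, so a^2 = (1 + tr M)/4 = 49/625 and a = ±7/25. Taking a = 7/25: M21 - M12 = 672/625, M13 - M31 = 0, M32 - M23 = 0, giving b12 = -24/25, b13 = 0, b23 = 0, i.e. R = 7/25 - 24/25*e1 e2.
Its e1 e2 coefficient is negative, so report the other preimage -R.
Answer: -7/25 + 24/25*e1 e2. Recall the cover is two-to-one: with M of trace -429/625, both preimages act alike, and the stated e1 e2 sign chooses the sheet.


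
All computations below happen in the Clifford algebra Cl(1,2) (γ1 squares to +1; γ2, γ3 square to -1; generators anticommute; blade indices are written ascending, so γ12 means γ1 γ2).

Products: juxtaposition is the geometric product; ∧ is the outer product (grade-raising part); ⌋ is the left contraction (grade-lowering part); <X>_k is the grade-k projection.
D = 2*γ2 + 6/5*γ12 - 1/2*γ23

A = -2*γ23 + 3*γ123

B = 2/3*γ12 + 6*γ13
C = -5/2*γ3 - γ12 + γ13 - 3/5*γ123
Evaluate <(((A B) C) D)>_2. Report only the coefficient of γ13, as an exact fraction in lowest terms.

step 1: -18*γ2 + 2*γ3 + 12*γ12 - 4/3*γ13
step 2: -25/3 + 50/3*γ1 - 4/5*γ2 - 36/5*γ3 + 6/5*γ12 + 54/5*γ13 + 103/3*γ23 - 14*γ123
step 3: 3031/150 - 259/25*γ1 + 104/15*γ2 + 772/15*γ3 + 269/15*γ12 + 69/5*γ13 + 4729/150*γ23 - 2893/75*γ123
step 4: 269/15*γ12 + 69/5*γ13 + 4729/150*γ23
Answer: 69/5


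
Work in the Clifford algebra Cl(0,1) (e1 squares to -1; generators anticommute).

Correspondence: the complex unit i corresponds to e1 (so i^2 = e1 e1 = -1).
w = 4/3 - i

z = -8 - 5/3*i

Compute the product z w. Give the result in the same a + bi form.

In blades: z = -8 - 5/3*e1, w = 4/3 - e1.
Distribute z over w term by term (generator squares from the signature, products reordered to ascending indices): (-8)*w = -32/3 + 8*e1; (-5/3*e1)*w = -5/3 - 20/9*e1.
Sum: -37/3 + 52/9*e1; translating back through the correspondence:
Answer: -37/3 + 52/9*i


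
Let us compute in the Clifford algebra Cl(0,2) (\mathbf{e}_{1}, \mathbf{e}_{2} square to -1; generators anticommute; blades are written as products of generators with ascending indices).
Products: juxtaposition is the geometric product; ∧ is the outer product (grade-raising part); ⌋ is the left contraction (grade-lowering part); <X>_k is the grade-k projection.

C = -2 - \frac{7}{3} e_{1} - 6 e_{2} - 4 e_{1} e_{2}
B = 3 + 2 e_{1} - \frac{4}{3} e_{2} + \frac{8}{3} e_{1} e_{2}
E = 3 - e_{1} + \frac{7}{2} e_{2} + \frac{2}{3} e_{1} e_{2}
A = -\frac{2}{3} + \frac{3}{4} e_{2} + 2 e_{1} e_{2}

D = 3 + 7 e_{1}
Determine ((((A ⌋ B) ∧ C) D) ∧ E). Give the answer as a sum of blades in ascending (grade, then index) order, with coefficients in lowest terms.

step 1: -\frac{19}{3} + \frac{2}{3} e_{1} + \frac{8}{9} e_{2} - \frac{16}{9} e_{1} e_{2}
step 2: \frac{38}{3} + \frac{121}{9} e_{1} + \frac{326}{9} e_{2} + \frac{728}{27} e_{1} e_{2}
step 3: -\frac{505}{9} + 129 e_{1} + \frac{8030}{27} e_{2} - \frac{518}{3} e_{1} e_{2}
step 4: -\frac{505}{3} + \frac{3988}{9} e_{1} + \frac{4175}{6} e_{2} + \frac{387}{2} e_{1} e_{2}
Answer: -\frac{505}{3} + \frac{3988}{9} e_{1} + \frac{4175}{6} e_{2} + \frac{387}{2} e_{1} e_{2}


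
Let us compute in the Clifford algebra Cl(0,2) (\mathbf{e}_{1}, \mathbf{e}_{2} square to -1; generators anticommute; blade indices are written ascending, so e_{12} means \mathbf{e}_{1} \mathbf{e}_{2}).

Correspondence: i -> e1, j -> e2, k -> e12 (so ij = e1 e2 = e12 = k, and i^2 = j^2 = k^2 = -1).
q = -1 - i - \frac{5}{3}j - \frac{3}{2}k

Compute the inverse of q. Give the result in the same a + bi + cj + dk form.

In blades: q = -1 - e_{1} - \frac{5}{3} e_{2} - \frac{3}{2} e_{12}.
With qbar = -1 + e_{1} + \frac{5}{3} e_{2} + \frac{3}{2} e_{12} (scalar fixed, mapped units negated), q qbar = \frac{253}{36} (the sum of squared coefficients), so q^-1 = qbar / (\frac{253}{36}) = -\frac{36}{253} + \frac{36}{253} e_{1} + \frac{60}{253} e_{2} + \frac{54}{253} e_{12}; translating back:
Answer: -\frac{36}{253} + \frac{36}{253}i + \frac{60}{253}j + \frac{54}{253}k


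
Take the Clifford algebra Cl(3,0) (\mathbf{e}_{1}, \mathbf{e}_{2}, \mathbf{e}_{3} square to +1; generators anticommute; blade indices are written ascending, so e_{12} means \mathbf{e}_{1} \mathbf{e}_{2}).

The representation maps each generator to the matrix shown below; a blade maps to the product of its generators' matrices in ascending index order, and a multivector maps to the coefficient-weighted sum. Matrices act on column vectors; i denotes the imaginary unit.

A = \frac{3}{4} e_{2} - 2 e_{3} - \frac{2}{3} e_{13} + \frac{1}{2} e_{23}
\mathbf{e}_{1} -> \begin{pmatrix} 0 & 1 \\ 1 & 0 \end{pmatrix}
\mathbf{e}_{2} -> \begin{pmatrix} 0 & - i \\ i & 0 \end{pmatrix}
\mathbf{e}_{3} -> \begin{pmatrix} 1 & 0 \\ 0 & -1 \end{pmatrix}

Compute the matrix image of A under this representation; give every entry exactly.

Bivector images (products of the table entries): rho(e_{13}) = rho(\mathbf{e}_{1})rho(\mathbf{e}_{3}) = \begin{pmatrix} 0 & -1 \\ 1 & 0 \end{pmatrix}; rho(e_{23}) = rho(\mathbf{e}_{2})rho(\mathbf{e}_{3}) = \begin{pmatrix} 0 & i \\ i & 0 \end{pmatrix}.
M = (\frac{3}{4})*rho(e_{2}) + (-2)*rho(e_{3}) + (-\frac{2}{3})*rho(e_{13}) + (\frac{1}{2})*rho(e_{23}), summed entrywise:
Answer: \begin{pmatrix} -2 & \frac{2}{3} - \frac{i}{4} \\ - \frac{2}{3} + \frac{5 i}{4} & 2 \end{pmatrix}


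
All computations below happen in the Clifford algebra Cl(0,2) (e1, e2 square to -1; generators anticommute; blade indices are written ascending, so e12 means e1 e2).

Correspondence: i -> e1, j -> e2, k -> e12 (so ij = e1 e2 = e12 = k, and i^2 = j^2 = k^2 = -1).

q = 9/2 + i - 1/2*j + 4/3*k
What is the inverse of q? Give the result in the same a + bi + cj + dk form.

In blades: q = 9/2 + e1 - 1/2*e2 + 4/3*e12.
With qbar = 9/2 - e1 + 1/2*e2 - 4/3*e12 (scalar fixed, mapped units negated), q qbar = 419/18 (the sum of squared coefficients), so q^-1 = qbar / (419/18) = 81/419 - 18/419*e1 + 9/419*e2 - 24/419*e12; translating back:
Answer: 81/419 - 18/419*i + 9/419*j - 24/419*k


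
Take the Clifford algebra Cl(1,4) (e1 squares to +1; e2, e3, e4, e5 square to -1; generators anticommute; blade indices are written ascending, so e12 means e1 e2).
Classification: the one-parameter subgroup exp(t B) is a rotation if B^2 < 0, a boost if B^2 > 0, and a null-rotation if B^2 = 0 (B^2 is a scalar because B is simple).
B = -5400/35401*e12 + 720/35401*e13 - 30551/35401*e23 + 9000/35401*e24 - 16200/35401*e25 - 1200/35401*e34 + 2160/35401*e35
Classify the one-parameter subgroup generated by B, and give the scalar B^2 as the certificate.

B^2 term by term: the squares give (-5400/35401)^2*(e12)^2 + (720/35401)^2*(e13)^2 + (-30551/35401)^2*(e23)^2 + (9000/35401)^2*(e24)^2 + (-16200/35401)^2*(e25)^2 + (-1200/35401)^2*(e34)^2 + (2160/35401)^2*(e35)^2 = 29160000/1253230801*(+1) + 518400/1253230801*(+1) + 933363601/1253230801*(-1) + 81000000/1253230801*(-1) + 262440000/1253230801*(-1) + 1440000/1253230801*(-1) + 4665600/1253230801*(-1) = -1 (each basis 2-blade squares to minus the product of its generators' squares); cross terms between blades sharing an index anticommute and cancel; the commuting (index-disjoint) pairs give grade-4 terms 2*c*c'*(blade product), which cancel blade by blade — e1234: 12960000/1253230801 - 12960000/1253230801 = 0; e1235: -23328000/1253230801 + 23328000/1253230801 = 0; e2345: -38880000/1253230801 + 38880000/1253230801 = 0 — confirming B is simple. So B^2 = -1.
Answer: rotation, certificate B^2 = -1. One invariant decides it: the square -1 survives every conjugation, and its sign is exactly the classification.


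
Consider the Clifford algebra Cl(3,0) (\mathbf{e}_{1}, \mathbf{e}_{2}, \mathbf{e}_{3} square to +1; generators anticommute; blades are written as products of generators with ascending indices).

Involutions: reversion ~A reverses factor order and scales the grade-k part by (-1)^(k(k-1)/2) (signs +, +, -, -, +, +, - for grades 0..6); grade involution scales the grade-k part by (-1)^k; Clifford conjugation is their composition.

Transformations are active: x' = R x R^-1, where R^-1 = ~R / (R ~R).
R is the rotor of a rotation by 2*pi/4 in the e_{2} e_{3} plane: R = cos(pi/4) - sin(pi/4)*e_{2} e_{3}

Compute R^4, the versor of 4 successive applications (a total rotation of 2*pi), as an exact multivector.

Because a rotor carries half the rotation angle, composing 4 copies of this e_{2} e_{3}-plane rotor multiplies the phase: 4*(pi/4) = \pi, hence R^4 = cos(\pi) - sin(\pi)*e_{2} e_{3}.
cos(\pi) = -1 and sin(\pi) = 0, so R^4 = -1. The total rotation 2*pi is 1 full turn, so every vector returns to itself, yet the rotor is -1, on the OTHER sheet of the double cover (an odd number of 2*pi turns).
Answer: -1


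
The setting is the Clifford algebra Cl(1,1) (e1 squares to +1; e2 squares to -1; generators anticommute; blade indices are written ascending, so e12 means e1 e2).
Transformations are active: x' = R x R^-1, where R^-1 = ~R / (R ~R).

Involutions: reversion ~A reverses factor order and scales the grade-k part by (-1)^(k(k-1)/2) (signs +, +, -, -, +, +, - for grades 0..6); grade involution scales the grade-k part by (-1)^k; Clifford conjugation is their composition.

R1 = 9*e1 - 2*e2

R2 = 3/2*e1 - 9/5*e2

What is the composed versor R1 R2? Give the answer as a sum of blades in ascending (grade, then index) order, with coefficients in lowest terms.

Distribute over the terms of R1 (each basis-blade product reordered to ascending indices, repeated generators contracted through their squares):
(9*e1) R2 = 27/2 - 81/5*e12
(-2*e2) R2 = -18/5 + 3*e12
Summing the partial products and collecting blades:
Answer: 99/10 - 66/5*e12


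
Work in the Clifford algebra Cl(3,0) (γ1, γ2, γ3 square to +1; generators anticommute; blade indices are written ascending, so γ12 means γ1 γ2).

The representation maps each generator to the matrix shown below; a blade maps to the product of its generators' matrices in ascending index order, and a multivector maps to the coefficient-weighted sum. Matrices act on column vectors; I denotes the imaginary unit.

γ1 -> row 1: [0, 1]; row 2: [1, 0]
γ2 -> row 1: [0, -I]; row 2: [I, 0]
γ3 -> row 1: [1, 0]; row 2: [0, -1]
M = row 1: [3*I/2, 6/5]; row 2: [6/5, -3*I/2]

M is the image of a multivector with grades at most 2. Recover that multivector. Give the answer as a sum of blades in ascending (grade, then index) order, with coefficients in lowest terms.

Method: 1, rho(γ1), rho(γ2), rho(γ3) form a trace-orthogonal basis of the 2x2 complex matrices (tr(X Y) = 2 if X = Y, else 0), so M = m0*1 + m1*rho(γ1) + m2*rho(γ2) + m3*rho(γ3) with m0 = tr(M)/2 = 0, m1 = tr(M rho(γ1))/2 = 6/5, m2 = tr(M rho(γ2))/2 = 0, m3 = tr(M rho(γ3))/2 = 3*I/2.
Multiplying table entries, the bivector images are rho(γ12) = I*rho(γ3), rho(γ13) = -I*rho(γ2), rho(γ23) = I*rho(γ1); with real blade coefficients the real parts of m0..m3 are the coefficients of 1, γ1, γ2, γ3 and the imaginary parts give the bivectors (γ23: Im m1, γ13: -Im m2, γ12: Im m3).
Answer: 6/5*γ1 + 3/2*γ12


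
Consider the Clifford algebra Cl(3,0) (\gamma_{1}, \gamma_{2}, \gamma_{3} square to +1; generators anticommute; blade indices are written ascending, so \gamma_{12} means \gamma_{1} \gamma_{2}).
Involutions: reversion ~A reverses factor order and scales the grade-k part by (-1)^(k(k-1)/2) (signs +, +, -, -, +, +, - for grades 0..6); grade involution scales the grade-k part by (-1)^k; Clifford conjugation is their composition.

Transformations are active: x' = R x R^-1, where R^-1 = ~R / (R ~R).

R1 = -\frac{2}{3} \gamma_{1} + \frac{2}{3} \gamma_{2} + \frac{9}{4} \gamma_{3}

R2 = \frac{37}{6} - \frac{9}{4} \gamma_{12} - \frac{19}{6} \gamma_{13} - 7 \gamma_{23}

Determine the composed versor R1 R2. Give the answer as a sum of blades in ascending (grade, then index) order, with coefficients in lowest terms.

Distribute over the terms of R1 (each basis-blade product reordered to ascending indices, repeated generators contracted through their squares):
(-\frac{2}{3} \gamma_{1}) R2 = -\frac{37}{9} \gamma_{1} + \frac{3}{2} \gamma_{2} + \frac{19}{9} \gamma_{3} + \frac{14}{3} \gamma_{123}
(\frac{2}{3} \gamma_{2}) R2 = \frac{3}{2} \gamma_{1} + \frac{37}{9} \gamma_{2} - \frac{14}{3} \gamma_{3} + \frac{19}{9} \gamma_{123}
(\frac{9}{4} \gamma_{3}) R2 = \frac{57}{8} \gamma_{1} + \frac{63}{4} \gamma_{2} + \frac{111}{8} \gamma_{3} - \frac{81}{16} \gamma_{123}
Summing the partial products and collecting blades:
Answer: \frac{325}{72} \gamma_{1} + \frac{769}{36} \gamma_{2} + \frac{815}{72} \gamma_{3} + \frac{247}{144} \gamma_{123}


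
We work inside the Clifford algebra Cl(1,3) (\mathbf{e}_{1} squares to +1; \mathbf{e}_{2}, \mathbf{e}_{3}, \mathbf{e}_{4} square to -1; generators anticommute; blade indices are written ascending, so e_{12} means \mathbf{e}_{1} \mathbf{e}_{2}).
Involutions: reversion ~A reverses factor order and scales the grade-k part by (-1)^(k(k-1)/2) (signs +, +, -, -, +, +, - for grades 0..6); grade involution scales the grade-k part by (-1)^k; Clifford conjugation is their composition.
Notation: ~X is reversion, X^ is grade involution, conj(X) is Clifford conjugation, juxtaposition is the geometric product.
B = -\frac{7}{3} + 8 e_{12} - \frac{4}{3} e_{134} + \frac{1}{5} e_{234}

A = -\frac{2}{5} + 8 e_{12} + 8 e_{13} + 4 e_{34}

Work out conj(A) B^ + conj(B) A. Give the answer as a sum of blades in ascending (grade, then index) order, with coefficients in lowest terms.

first term: -\frac{946}{15} + \frac{16}{3} e_{1} - \frac{4}{5} e_{2} - \frac{32}{3} e_{4} + \frac{232}{15} e_{12} + \frac{56}{3} e_{13} - 64 e_{23} + \frac{28}{3} e_{34} + \frac{8}{5} e_{124} - \frac{32}{15} e_{134} + \frac{806}{75} e_{234} - 32 e_{1234}
second term: -\frac{946}{15} + \frac{16}{3} e_{1} - \frac{4}{5} e_{2} - \frac{32}{3} e_{4} - \frac{232}{15} e_{12} - \frac{56}{3} e_{13} + 64 e_{23} - \frac{28}{3} e_{34} - \frac{8}{5} e_{124} + \frac{32}{15} e_{134} - \frac{806}{75} e_{234} - 32 e_{1234}
Answer: -\frac{1892}{15} + \frac{32}{3} e_{1} - \frac{8}{5} e_{2} - \frac{64}{3} e_{4} - 64 e_{1234}


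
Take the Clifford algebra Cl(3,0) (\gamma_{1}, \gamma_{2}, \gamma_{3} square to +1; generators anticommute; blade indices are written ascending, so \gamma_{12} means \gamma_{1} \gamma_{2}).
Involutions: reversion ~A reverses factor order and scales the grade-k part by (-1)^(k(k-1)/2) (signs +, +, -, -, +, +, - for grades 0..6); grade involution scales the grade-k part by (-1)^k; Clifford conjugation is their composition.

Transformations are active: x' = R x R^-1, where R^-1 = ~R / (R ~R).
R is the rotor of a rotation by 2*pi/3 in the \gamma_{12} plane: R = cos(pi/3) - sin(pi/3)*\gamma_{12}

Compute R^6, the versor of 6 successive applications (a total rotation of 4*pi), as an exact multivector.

Half-angle bookkeeping: 6 applications in \gamma_{12} add up to rotor phase 6*pi/3 = 2 \pi, so R^6 = cos(2 \pi) - sin(2 \pi)*\gamma_{12}.
cos(2 \pi) = 1 and sin(2 \pi) = 0, so R^6 = 1. The total rotation 4*pi is 2 full turns, so every vector returns to itself, yet the rotor is +1, back on the identity sheet (an even number of 2*pi turns).
Answer: 1
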